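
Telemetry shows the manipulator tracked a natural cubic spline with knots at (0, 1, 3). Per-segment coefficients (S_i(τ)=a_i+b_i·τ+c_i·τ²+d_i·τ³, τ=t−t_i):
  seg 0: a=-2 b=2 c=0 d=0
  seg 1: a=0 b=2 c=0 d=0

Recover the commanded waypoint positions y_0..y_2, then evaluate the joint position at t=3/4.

y_0 = S_0(0) = a_0 = -2
y_1 = S_1(0) = a_1 = 0
y_2 = S_1(2) = 4
t_q=3/4 is in segment 0 (τ=3/4); S_0(τ)=-1/2

y_0=-2 y_1=0 y_2=4
S(3/4) = -1/2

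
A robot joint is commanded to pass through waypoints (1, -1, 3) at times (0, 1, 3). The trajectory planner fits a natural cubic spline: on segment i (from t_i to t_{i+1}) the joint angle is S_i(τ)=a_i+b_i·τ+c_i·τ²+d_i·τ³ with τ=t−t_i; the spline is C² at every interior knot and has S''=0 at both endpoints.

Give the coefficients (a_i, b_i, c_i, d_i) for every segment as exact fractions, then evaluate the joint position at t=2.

Δ: Δ0=-2, Δ1=2
row 1: diag=6, rhs=24; c'=1/3, d'=4
back: M1=4
M: M0=0, M1=4, M2=0
seg 0: a=1, c=M0/2=0, d=(M1−M0)/(6·1)=2/3, b=Δ0−h0·(2M0+M1)/6=-8/3
seg 1: a=-1, c=M1/2=2, d=(M2−M1)/(6·2)=-1/3, b=Δ1−h1·(2M1+M2)/6=-2/3
t_q=2 → seg 1, τ=1; S=-1+-2/3·τ+2·τ²+-1/3·τ³=0

  seg 0: a=1 b=-8/3 c=0 d=2/3
  seg 1: a=-1 b=-2/3 c=2 d=-1/3
S(2) = 0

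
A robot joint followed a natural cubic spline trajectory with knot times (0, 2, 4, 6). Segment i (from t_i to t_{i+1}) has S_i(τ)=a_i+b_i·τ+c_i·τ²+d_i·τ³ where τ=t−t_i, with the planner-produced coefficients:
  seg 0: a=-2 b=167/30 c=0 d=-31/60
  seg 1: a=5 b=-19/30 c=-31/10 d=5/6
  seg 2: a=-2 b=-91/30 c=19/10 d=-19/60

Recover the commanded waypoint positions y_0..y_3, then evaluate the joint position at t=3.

y_0 = S_0(0) = a_0 = -2
y_1 = S_1(0) = a_1 = 5
y_2 = S_2(0) = a_2 = -2
y_3 = S_2(2) = -3
t_q=3 is in segment 1 (τ=1); S_1(τ)=21/10

y_0=-2 y_1=5 y_2=-2 y_3=-3
S(3) = 21/10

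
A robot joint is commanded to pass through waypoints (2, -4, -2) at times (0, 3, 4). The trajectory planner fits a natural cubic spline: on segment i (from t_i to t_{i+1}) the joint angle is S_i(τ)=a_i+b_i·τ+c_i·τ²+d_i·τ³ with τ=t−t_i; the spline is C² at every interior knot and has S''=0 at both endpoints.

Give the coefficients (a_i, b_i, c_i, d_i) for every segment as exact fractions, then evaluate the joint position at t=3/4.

Δ: Δ0=-2, Δ1=2
row 1: diag=8, rhs=24; c'=1/8, d'=3
back: M1=3
M: M0=0, M1=3, M2=0
seg 0: a=2, c=M0/2=0, d=(M1−M0)/(6·3)=1/6, b=Δ0−h0·(2M0+M1)/6=-7/2
seg 1: a=-4, c=M1/2=3/2, d=(M2−M1)/(6·1)=-1/2, b=Δ1−h1·(2M1+M2)/6=1
t_q=3/4 → seg 0, τ=3/4; S=2+-7/2·τ+0·τ²+1/6·τ³=-71/128

  seg 0: a=2 b=-7/2 c=0 d=1/6
  seg 1: a=-4 b=1 c=3/2 d=-1/2
S(3/4) = -71/128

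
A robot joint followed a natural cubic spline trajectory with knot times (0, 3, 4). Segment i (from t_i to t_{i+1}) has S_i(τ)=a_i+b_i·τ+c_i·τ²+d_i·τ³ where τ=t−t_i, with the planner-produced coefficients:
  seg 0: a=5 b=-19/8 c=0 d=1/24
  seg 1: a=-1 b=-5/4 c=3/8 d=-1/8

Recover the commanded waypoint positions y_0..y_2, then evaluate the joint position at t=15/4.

y_0=5 y_1=-1 y_2=-2
S(15/4) = -911/512

y_0 = S_0(0) = a_0 = 5
y_1 = S_1(0) = a_1 = -1
y_2 = S_1(1) = -2
t_q=15/4 is in segment 1 (τ=3/4); S_1(τ)=-911/512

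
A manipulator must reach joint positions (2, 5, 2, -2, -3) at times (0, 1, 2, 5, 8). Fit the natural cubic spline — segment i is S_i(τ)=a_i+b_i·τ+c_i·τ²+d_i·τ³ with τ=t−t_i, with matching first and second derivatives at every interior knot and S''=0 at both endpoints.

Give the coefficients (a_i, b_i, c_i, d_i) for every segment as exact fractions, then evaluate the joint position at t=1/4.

Δ: Δ0=3, Δ1=-3, Δ2=-4/3, Δ3=-1/3
row 1: diag=4, rhs=-36; c'=1/4, d'=-9
row 2: denom=8−1·1/4=31/4; d'=(10−1·-9)/(31/4)=76/31
row 3: denom=12−3·12/31=336/31; d'=(6−3·76/31)/(336/31)=-1/8
back: M3=-1/8
back: M2=76/31−12/31·-1/8=5/2
back: M1=-9−1/4·5/2=-77/8
M: M0=0, M1=-77/8, M2=5/2, M3=-1/8, M4=0
seg 0: a=2, c=M0/2=0, d=(M1−M0)/(6·1)=-77/48, b=Δ0−h0·(2M0+M1)/6=221/48
seg 1: a=5, c=M1/2=-77/16, d=(M2−M1)/(6·1)=97/48, b=Δ1−h1·(2M1+M2)/6=-5/24
seg 2: a=2, c=M2/2=5/4, d=(M3−M2)/(6·3)=-7/48, b=Δ2−h2·(2M2+M3)/6=-181/48
seg 3: a=-2, c=M3/2=-1/16, d=(M4−M3)/(6·3)=1/144, b=Δ3−h3·(2M3+M4)/6=-5/24
t_q=1/4 → seg 0, τ=1/4; S=2+221/48·τ+0·τ²+-77/48·τ³=3201/1024

  seg 0: a=2 b=221/48 c=0 d=-77/48
  seg 1: a=5 b=-5/24 c=-77/16 d=97/48
  seg 2: a=2 b=-181/48 c=5/4 d=-7/48
  seg 3: a=-2 b=-5/24 c=-1/16 d=1/144
S(1/4) = 3201/1024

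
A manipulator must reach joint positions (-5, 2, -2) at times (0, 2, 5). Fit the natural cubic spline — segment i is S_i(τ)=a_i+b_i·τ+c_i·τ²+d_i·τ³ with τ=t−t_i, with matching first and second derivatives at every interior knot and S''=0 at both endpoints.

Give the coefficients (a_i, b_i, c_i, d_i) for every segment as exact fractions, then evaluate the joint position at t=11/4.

  seg 0: a=-5 b=67/15 c=0 d=-29/120
  seg 1: a=2 b=47/30 c=-29/20 d=29/180
S(11/4) = 3107/1280

Δ: Δ0=7/2, Δ1=-4/3
row 1: diag=10, rhs=-29; c'=3/10, d'=-29/10
back: M1=-29/10
M: M0=0, M1=-29/10, M2=0
seg 0: a=-5, c=M0/2=0, d=(M1−M0)/(6·2)=-29/120, b=Δ0−h0·(2M0+M1)/6=67/15
seg 1: a=2, c=M1/2=-29/20, d=(M2−M1)/(6·3)=29/180, b=Δ1−h1·(2M1+M2)/6=47/30
t_q=11/4 → seg 1, τ=3/4; S=2+47/30·τ+-29/20·τ²+29/180·τ³=3107/1280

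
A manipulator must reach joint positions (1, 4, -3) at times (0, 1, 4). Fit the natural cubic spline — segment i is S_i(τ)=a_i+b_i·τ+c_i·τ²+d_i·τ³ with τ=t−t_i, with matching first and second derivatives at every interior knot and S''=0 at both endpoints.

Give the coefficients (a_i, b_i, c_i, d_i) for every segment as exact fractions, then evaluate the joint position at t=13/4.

  seg 0: a=1 b=11/3 c=0 d=-2/3
  seg 1: a=4 b=5/3 c=-2 d=2/9
S(13/4) = 5/32

Δ: Δ0=3, Δ1=-7/3
row 1: diag=8, rhs=-32; c'=3/8, d'=-4
back: M1=-4
M: M0=0, M1=-4, M2=0
seg 0: a=1, c=M0/2=0, d=(M1−M0)/(6·1)=-2/3, b=Δ0−h0·(2M0+M1)/6=11/3
seg 1: a=4, c=M1/2=-2, d=(M2−M1)/(6·3)=2/9, b=Δ1−h1·(2M1+M2)/6=5/3
t_q=13/4 → seg 1, τ=9/4; S=4+5/3·τ+-2·τ²+2/9·τ³=5/32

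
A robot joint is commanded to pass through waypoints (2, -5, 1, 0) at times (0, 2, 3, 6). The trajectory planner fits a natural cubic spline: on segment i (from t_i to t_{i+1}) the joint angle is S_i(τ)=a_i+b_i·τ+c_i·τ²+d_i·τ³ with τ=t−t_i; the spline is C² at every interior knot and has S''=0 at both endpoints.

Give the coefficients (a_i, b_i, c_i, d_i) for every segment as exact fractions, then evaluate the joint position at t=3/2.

Δ: Δ0=-7/2, Δ1=6, Δ2=-1/3
row 1: diag=6, rhs=57; c'=1/6, d'=19/2
row 2: denom=8−1·1/6=47/6; d'=(-38−1·19/2)/(47/6)=-285/47
back: M2=-285/47
back: M1=19/2−1/6·-285/47=494/47
M: M0=0, M1=494/47, M2=-285/47, M3=0
seg 0: a=2, c=M0/2=0, d=(M1−M0)/(6·2)=247/282, b=Δ0−h0·(2M0+M1)/6=-1975/282
seg 1: a=-5, c=M1/2=247/47, d=(M2−M1)/(6·1)=-779/282, b=Δ1−h1·(2M1+M2)/6=989/282
seg 2: a=1, c=M2/2=-285/94, d=(M3−M2)/(6·3)=95/282, b=Δ2−h2·(2M2+M3)/6=808/141
t_q=3/2 → seg 0, τ=3/2; S=2+-1975/282·τ+0·τ²+247/282·τ³=-4173/752

  seg 0: a=2 b=-1975/282 c=0 d=247/282
  seg 1: a=-5 b=989/282 c=247/47 d=-779/282
  seg 2: a=1 b=808/141 c=-285/94 d=95/282
S(3/2) = -4173/752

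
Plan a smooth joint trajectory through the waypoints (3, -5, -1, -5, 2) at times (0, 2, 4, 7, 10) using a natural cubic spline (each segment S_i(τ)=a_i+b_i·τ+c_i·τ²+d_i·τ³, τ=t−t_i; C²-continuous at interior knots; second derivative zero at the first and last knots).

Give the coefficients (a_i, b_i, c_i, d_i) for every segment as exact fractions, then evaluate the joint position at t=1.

Δ: Δ0=-4, Δ1=2, Δ2=-4/3, Δ3=7/3
row 1: diag=8, rhs=36; c'=1/4, d'=9/2
row 2: denom=10−2·1/4=19/2; d'=(-20−2·9/2)/(19/2)=-58/19
row 3: denom=12−3·6/19=210/19; d'=(22−3·-58/19)/(210/19)=296/105
back: M3=296/105
back: M2=-58/19−6/19·296/105=-138/35
back: M1=9/2−1/4·-138/35=192/35
M: M0=0, M1=192/35, M2=-138/35, M3=296/105, M4=0
seg 0: a=3, c=M0/2=0, d=(M1−M0)/(6·2)=16/35, b=Δ0−h0·(2M0+M1)/6=-204/35
seg 1: a=-5, c=M1/2=96/35, d=(M2−M1)/(6·2)=-11/14, b=Δ1−h1·(2M1+M2)/6=-12/35
seg 2: a=-1, c=M2/2=-69/35, d=(M3−M2)/(6·3)=71/189, b=Δ2−h2·(2M2+M3)/6=6/5
seg 3: a=-5, c=M3/2=148/105, d=(M4−M3)/(6·3)=-148/945, b=Δ3−h3·(2M3+M4)/6=-17/35
t_q=1 → seg 0, τ=1; S=3+-204/35·τ+0·τ²+16/35·τ³=-83/35

  seg 0: a=3 b=-204/35 c=0 d=16/35
  seg 1: a=-5 b=-12/35 c=96/35 d=-11/14
  seg 2: a=-1 b=6/5 c=-69/35 d=71/189
  seg 3: a=-5 b=-17/35 c=148/105 d=-148/945
S(1) = -83/35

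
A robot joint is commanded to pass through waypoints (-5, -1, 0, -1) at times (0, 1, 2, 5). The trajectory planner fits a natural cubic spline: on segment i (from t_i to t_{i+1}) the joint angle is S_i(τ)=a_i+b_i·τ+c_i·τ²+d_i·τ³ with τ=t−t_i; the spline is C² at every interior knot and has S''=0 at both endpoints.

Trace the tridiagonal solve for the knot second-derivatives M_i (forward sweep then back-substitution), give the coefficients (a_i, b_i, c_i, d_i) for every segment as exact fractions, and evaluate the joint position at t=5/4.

Δ: Δ0=4, Δ1=1, Δ2=-1/3
row 1: diag=4, rhs=-18; c'=1/4, d'=-9/2
row 2: denom=8−1·1/4=31/4; d'=(-8−1·-9/2)/(31/4)=-14/31
back: M2=-14/31
back: M1=-9/2−1/4·-14/31=-136/31
M: M0=0, M1=-136/31, M2=-14/31, M3=0
seg 0: a=-5, c=M0/2=0, d=(M1−M0)/(6·1)=-68/93, b=Δ0−h0·(2M0+M1)/6=440/93
seg 1: a=-1, c=M1/2=-68/31, d=(M2−M1)/(6·1)=61/93, b=Δ1−h1·(2M1+M2)/6=236/93
seg 2: a=0, c=M2/2=-7/31, d=(M3−M2)/(6·3)=7/279, b=Δ2−h2·(2M2+M3)/6=11/93
t_q=5/4 → seg 1, τ=1/4; S=-1+236/93·τ+-68/31·τ²+61/93·τ³=-977/1984

  seg 0: a=-5 b=440/93 c=0 d=-68/93
  seg 1: a=-1 b=236/93 c=-68/31 d=61/93
  seg 2: a=0 b=11/93 c=-7/31 d=7/279
S(5/4) = -977/1984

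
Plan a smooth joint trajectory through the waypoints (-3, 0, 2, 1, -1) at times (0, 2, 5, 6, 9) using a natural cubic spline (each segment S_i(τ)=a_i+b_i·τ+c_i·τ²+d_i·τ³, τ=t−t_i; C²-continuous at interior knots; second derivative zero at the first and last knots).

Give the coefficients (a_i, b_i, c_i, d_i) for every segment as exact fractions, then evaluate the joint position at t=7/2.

Δ: Δ0=3/2, Δ1=2/3, Δ2=-1, Δ3=-2/3
row 1: diag=10, rhs=-5; c'=3/10, d'=-1/2
row 2: denom=8−3·3/10=71/10; d'=(-10−3·-1/2)/(71/10)=-85/71
row 3: denom=8−1·10/71=558/71; d'=(2−1·-85/71)/(558/71)=227/558
back: M3=227/558
back: M2=-85/71−10/71·227/558=-350/279
back: M1=-1/2−3/10·-350/279=-23/186
M: M0=0, M1=-23/186, M2=-350/279, M3=227/558, M4=0
seg 0: a=-3, c=M0/2=0, d=(M1−M0)/(6·2)=-23/2232, b=Δ0−h0·(2M0+M1)/6=430/279
seg 1: a=0, c=M1/2=-23/372, d=(M2−M1)/(6·3)=-631/10044, b=Δ1−h1·(2M1+M2)/6=791/558
seg 2: a=2, c=M2/2=-175/279, d=(M3−M2)/(6·1)=103/372, b=Δ2−h2·(2M2+M3)/6=-725/1116
seg 3: a=1, c=M3/2=227/1116, d=(M4−M3)/(6·3)=-227/10044, b=Δ3−h3·(2M3+M4)/6=-599/558
t_q=7/2 → seg 1, τ=3/2; S=0+791/558·τ+-23/372·τ²+-631/10044·τ³=1761/992

  seg 0: a=-3 b=430/279 c=0 d=-23/2232
  seg 1: a=0 b=791/558 c=-23/372 d=-631/10044
  seg 2: a=2 b=-725/1116 c=-175/279 d=103/372
  seg 3: a=1 b=-599/558 c=227/1116 d=-227/10044
S(7/2) = 1761/992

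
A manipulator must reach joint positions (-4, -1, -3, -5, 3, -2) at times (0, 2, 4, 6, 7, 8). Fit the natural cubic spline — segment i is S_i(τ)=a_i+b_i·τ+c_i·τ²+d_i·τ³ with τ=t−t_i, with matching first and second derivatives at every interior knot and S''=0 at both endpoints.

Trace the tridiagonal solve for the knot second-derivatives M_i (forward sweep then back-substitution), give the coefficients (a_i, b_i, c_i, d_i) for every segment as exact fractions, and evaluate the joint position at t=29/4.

Δ: Δ0=3/2, Δ1=-1, Δ2=-1, Δ3=8, Δ4=-5
row 1: diag=8, rhs=-15; c'=1/4, d'=-15/8
row 2: denom=8−2·1/4=15/2; d'=(0−2·-15/8)/(15/2)=1/2
row 3: denom=6−2·4/15=82/15; d'=(54−2·1/2)/(82/15)=795/82
row 4: denom=4−1·15/82=313/82; d'=(-78−1·795/82)/(313/82)=-7191/313
back: M4=-7191/313
back: M3=795/82−15/82·-7191/313=4350/313
back: M2=1/2−4/15·4350/313=-2007/626
back: M1=-15/8−1/4·-2007/626=-336/313
M: M0=0, M1=-336/313, M2=-2007/626, M3=4350/313, M4=-7191/313, M5=0
seg 0: a=-4, c=M0/2=0, d=(M1−M0)/(6·2)=-28/313, b=Δ0−h0·(2M0+M1)/6=1163/626
seg 1: a=-1, c=M1/2=-168/313, d=(M2−M1)/(6·2)=-445/2504, b=Δ1−h1·(2M1+M2)/6=491/626
seg 2: a=-3, c=M2/2=-2007/1252, d=(M3−M2)/(6·2)=3569/2504, b=Δ2−h2·(2M2+M3)/6=-1094/313
seg 3: a=-5, c=M3/2=2175/313, d=(M4−M3)/(6·1)=-3847/626, b=Δ3−h3·(2M3+M4)/6=4505/626
seg 4: a=3, c=M4/2=-7191/626, d=(M5−M4)/(6·1)=2397/626, b=Δ4−h4·(2M4+M5)/6=832/313
t_q=29/4 → seg 4, τ=1/4; S=3+832/313·τ+-7191/626·τ²+2397/626·τ³=120449/40064

  seg 0: a=-4 b=1163/626 c=0 d=-28/313
  seg 1: a=-1 b=491/626 c=-168/313 d=-445/2504
  seg 2: a=-3 b=-1094/313 c=-2007/1252 d=3569/2504
  seg 3: a=-5 b=4505/626 c=2175/313 d=-3847/626
  seg 4: a=3 b=832/313 c=-7191/626 d=2397/626
S(29/4) = 120449/40064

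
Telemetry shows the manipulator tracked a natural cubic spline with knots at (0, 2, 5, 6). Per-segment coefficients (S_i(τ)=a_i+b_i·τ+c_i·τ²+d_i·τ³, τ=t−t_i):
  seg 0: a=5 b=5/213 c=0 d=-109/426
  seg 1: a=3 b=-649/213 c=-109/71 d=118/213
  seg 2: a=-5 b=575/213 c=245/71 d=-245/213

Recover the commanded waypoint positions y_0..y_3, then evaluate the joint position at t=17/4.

y_0 = S_0(0) = a_0 = 5
y_1 = S_1(0) = a_1 = 3
y_2 = S_2(0) = a_2 = -5
y_3 = S_2(1) = 0
t_q=17/4 is in segment 1 (τ=9/4); S_1(τ)=-12081/2272

y_0=5 y_1=3 y_2=-5 y_3=0
S(17/4) = -12081/2272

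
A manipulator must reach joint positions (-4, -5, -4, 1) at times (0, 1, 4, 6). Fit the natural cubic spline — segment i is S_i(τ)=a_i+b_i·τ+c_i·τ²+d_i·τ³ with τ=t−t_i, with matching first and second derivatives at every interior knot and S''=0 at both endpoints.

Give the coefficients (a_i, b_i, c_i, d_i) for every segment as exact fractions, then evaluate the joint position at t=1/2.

Δ: Δ0=-1, Δ1=1/3, Δ2=5/2
row 1: diag=8, rhs=8; c'=3/8, d'=1
row 2: denom=10−3·3/8=71/8; d'=(13−3·1)/(71/8)=80/71
back: M2=80/71
back: M1=1−3/8·80/71=41/71
M: M0=0, M1=41/71, M2=80/71, M3=0
seg 0: a=-4, c=M0/2=0, d=(M1−M0)/(6·1)=41/426, b=Δ0−h0·(2M0+M1)/6=-467/426
seg 1: a=-5, c=M1/2=41/142, d=(M2−M1)/(6·3)=13/426, b=Δ1−h1·(2M1+M2)/6=-172/213
seg 2: a=-4, c=M2/2=40/71, d=(M3−M2)/(6·2)=-20/213, b=Δ2−h2·(2M2+M3)/6=745/426
t_q=1/2 → seg 0, τ=1/2; S=-4+-467/426·τ+0·τ²+41/426·τ³=-5153/1136

  seg 0: a=-4 b=-467/426 c=0 d=41/426
  seg 1: a=-5 b=-172/213 c=41/142 d=13/426
  seg 2: a=-4 b=745/426 c=40/71 d=-20/213
S(1/2) = -5153/1136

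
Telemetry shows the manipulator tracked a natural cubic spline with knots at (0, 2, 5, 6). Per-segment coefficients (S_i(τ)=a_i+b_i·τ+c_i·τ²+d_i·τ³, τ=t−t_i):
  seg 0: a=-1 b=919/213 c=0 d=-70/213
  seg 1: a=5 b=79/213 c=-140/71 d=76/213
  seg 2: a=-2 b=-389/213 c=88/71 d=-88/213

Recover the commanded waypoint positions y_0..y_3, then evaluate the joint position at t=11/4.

y_0=-1 y_1=5 y_2=-2 y_3=-3
S(11/4) = 4907/1136

y_0 = S_0(0) = a_0 = -1
y_1 = S_1(0) = a_1 = 5
y_2 = S_2(0) = a_2 = -2
y_3 = S_2(1) = -3
t_q=11/4 is in segment 1 (τ=3/4); S_1(τ)=4907/1136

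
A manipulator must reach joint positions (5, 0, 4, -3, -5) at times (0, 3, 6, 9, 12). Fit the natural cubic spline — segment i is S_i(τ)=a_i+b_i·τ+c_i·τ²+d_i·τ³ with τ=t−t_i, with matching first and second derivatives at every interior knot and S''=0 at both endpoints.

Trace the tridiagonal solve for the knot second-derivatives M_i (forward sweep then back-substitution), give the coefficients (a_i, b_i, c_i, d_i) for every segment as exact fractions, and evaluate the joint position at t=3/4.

  seg 0: a=5 b=-58/21 c=0 d=23/189
  seg 1: a=0 b=11/21 c=23/21 d=-52/189
  seg 2: a=4 b=-1/3 c=-29/21 d=5/21
  seg 3: a=-3 b=-46/21 c=16/21 d=-16/189
S(3/4) = 1335/448

Δ: Δ0=-5/3, Δ1=4/3, Δ2=-7/3, Δ3=-2/3
row 1: diag=12, rhs=18; c'=1/4, d'=3/2
row 2: denom=12−3·1/4=45/4; d'=(-22−3·3/2)/(45/4)=-106/45
row 3: denom=12−3·4/15=56/5; d'=(10−3·-106/45)/(56/5)=32/21
back: M3=32/21
back: M2=-106/45−4/15·32/21=-58/21
back: M1=3/2−1/4·-58/21=46/21
M: M0=0, M1=46/21, M2=-58/21, M3=32/21, M4=0
seg 0: a=5, c=M0/2=0, d=(M1−M0)/(6·3)=23/189, b=Δ0−h0·(2M0+M1)/6=-58/21
seg 1: a=0, c=M1/2=23/21, d=(M2−M1)/(6·3)=-52/189, b=Δ1−h1·(2M1+M2)/6=11/21
seg 2: a=4, c=M2/2=-29/21, d=(M3−M2)/(6·3)=5/21, b=Δ2−h2·(2M2+M3)/6=-1/3
seg 3: a=-3, c=M3/2=16/21, d=(M4−M3)/(6·3)=-16/189, b=Δ3−h3·(2M3+M4)/6=-46/21
t_q=3/4 → seg 0, τ=3/4; S=5+-58/21·τ+0·τ²+23/189·τ³=1335/448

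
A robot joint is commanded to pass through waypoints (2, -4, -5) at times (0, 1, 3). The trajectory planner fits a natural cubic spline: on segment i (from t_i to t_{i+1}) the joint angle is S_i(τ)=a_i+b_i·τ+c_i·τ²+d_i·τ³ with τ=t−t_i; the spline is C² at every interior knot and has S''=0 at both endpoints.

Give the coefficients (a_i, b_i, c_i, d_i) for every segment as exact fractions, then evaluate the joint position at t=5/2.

Δ: Δ0=-6, Δ1=-1/2
row 1: diag=6, rhs=33; c'=1/3, d'=11/2
back: M1=11/2
M: M0=0, M1=11/2, M2=0
seg 0: a=2, c=M0/2=0, d=(M1−M0)/(6·1)=11/12, b=Δ0−h0·(2M0+M1)/6=-83/12
seg 1: a=-4, c=M1/2=11/4, d=(M2−M1)/(6·2)=-11/24, b=Δ1−h1·(2M1+M2)/6=-25/6
t_q=5/2 → seg 1, τ=3/2; S=-4+-25/6·τ+11/4·τ²+-11/24·τ³=-359/64

  seg 0: a=2 b=-83/12 c=0 d=11/12
  seg 1: a=-4 b=-25/6 c=11/4 d=-11/24
S(5/2) = -359/64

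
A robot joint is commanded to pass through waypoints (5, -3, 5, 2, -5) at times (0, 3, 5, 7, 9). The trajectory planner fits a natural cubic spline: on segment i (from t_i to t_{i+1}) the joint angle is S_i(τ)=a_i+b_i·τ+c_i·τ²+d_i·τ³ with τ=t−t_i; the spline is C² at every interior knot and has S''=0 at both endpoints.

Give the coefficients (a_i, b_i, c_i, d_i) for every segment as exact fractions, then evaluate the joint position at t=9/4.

Δ: Δ0=-8/3, Δ1=4, Δ2=-3/2, Δ3=-7/2
row 1: diag=10, rhs=40; c'=1/5, d'=4
row 2: denom=8−2·1/5=38/5; d'=(-33−2·4)/(38/5)=-205/38
row 3: denom=8−2·5/19=142/19; d'=(-12−2·-205/38)/(142/19)=-23/142
back: M3=-23/142
back: M2=-205/38−5/19·-23/142=-380/71
back: M1=4−1/5·-380/71=360/71
M: M0=0, M1=360/71, M2=-380/71, M3=-23/142, M4=0
seg 0: a=5, c=M0/2=0, d=(M1−M0)/(6·3)=20/71, b=Δ0−h0·(2M0+M1)/6=-1108/213
seg 1: a=-3, c=M1/2=180/71, d=(M2−M1)/(6·2)=-185/213, b=Δ1−h1·(2M1+M2)/6=512/213
seg 2: a=5, c=M2/2=-190/71, d=(M3−M2)/(6·2)=737/1704, b=Δ2−h2·(2M2+M3)/6=452/213
seg 3: a=2, c=M3/2=-23/284, d=(M4−M3)/(6·2)=23/1704, b=Δ3−h3·(2M3+M4)/6=-1445/426
t_q=9/4 → seg 0, τ=9/4; S=5+-1108/213·τ+0·τ²+20/71·τ³=-3971/1136

  seg 0: a=5 b=-1108/213 c=0 d=20/71
  seg 1: a=-3 b=512/213 c=180/71 d=-185/213
  seg 2: a=5 b=452/213 c=-190/71 d=737/1704
  seg 3: a=2 b=-1445/426 c=-23/284 d=23/1704
S(9/4) = -3971/1136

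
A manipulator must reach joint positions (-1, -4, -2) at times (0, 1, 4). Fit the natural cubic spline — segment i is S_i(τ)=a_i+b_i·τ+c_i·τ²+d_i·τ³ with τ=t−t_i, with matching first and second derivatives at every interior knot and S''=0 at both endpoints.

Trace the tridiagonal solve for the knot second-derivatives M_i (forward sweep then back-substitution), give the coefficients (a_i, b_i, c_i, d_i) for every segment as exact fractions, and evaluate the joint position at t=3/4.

Δ: Δ0=-3, Δ1=2/3
row 1: diag=8, rhs=22; c'=3/8, d'=11/4
back: M1=11/4
M: M0=0, M1=11/4, M2=0
seg 0: a=-1, c=M0/2=0, d=(M1−M0)/(6·1)=11/24, b=Δ0−h0·(2M0+M1)/6=-83/24
seg 1: a=-4, c=M1/2=11/8, d=(M2−M1)/(6·3)=-11/72, b=Δ1−h1·(2M1+M2)/6=-25/12
t_q=3/4 → seg 0, τ=3/4; S=-1+-83/24·τ+0·τ²+11/24·τ³=-1741/512

  seg 0: a=-1 b=-83/24 c=0 d=11/24
  seg 1: a=-4 b=-25/12 c=11/8 d=-11/72
S(3/4) = -1741/512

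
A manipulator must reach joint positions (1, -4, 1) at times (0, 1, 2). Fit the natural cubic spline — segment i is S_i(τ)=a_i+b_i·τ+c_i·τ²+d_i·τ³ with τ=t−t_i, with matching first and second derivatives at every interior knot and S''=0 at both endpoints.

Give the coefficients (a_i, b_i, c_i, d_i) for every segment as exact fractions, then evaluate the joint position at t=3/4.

Δ: Δ0=-5, Δ1=5
row 1: diag=4, rhs=60; c'=1/4, d'=15
back: M1=15
M: M0=0, M1=15, M2=0
seg 0: a=1, c=M0/2=0, d=(M1−M0)/(6·1)=5/2, b=Δ0−h0·(2M0+M1)/6=-15/2
seg 1: a=-4, c=M1/2=15/2, d=(M2−M1)/(6·1)=-5/2, b=Δ1−h1·(2M1+M2)/6=0
t_q=3/4 → seg 0, τ=3/4; S=1+-15/2·τ+0·τ²+5/2·τ³=-457/128

  seg 0: a=1 b=-15/2 c=0 d=5/2
  seg 1: a=-4 b=0 c=15/2 d=-5/2
S(3/4) = -457/128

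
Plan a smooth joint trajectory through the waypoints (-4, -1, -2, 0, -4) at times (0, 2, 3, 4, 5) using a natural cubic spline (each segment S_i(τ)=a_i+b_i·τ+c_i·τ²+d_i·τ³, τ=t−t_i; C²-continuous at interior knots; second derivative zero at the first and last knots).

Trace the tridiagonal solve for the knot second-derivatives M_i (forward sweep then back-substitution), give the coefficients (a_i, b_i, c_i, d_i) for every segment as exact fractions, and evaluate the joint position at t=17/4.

  seg 0: a=-4 b=120/43 c=0 d=-111/344
  seg 1: a=-1 b=-93/86 c=-333/172 d=347/172
  seg 2: a=-2 b=189/172 c=177/43 d=-553/172
  seg 3: a=0 b=-27/86 c=-951/172 d=317/172
S(17/4) = -4351/11008

Δ: Δ0=3/2, Δ1=-1, Δ2=2, Δ3=-4
row 1: diag=6, rhs=-15; c'=1/6, d'=-5/2
row 2: denom=4−1·1/6=23/6; d'=(18−1·-5/2)/(23/6)=123/23
row 3: denom=4−1·6/23=86/23; d'=(-36−1·123/23)/(86/23)=-951/86
back: M3=-951/86
back: M2=123/23−6/23·-951/86=354/43
back: M1=-5/2−1/6·354/43=-333/86
M: M0=0, M1=-333/86, M2=354/43, M3=-951/86, M4=0
seg 0: a=-4, c=M0/2=0, d=(M1−M0)/(6·2)=-111/344, b=Δ0−h0·(2M0+M1)/6=120/43
seg 1: a=-1, c=M1/2=-333/172, d=(M2−M1)/(6·1)=347/172, b=Δ1−h1·(2M1+M2)/6=-93/86
seg 2: a=-2, c=M2/2=177/43, d=(M3−M2)/(6·1)=-553/172, b=Δ2−h2·(2M2+M3)/6=189/172
seg 3: a=0, c=M3/2=-951/172, d=(M4−M3)/(6·1)=317/172, b=Δ3−h3·(2M3+M4)/6=-27/86
t_q=17/4 → seg 3, τ=1/4; S=0+-27/86·τ+-951/172·τ²+317/172·τ³=-4351/11008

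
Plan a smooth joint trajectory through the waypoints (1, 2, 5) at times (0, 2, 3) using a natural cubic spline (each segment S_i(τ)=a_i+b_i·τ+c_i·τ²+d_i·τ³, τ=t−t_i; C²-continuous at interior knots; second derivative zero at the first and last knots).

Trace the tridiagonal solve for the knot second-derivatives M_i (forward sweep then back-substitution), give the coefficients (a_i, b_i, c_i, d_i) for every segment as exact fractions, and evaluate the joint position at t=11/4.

Δ: Δ0=1/2, Δ1=3
row 1: diag=6, rhs=15; c'=1/6, d'=5/2
back: M1=5/2
M: M0=0, M1=5/2, M2=0
seg 0: a=1, c=M0/2=0, d=(M1−M0)/(6·2)=5/24, b=Δ0−h0·(2M0+M1)/6=-1/3
seg 1: a=2, c=M1/2=5/4, d=(M2−M1)/(6·1)=-5/12, b=Δ1−h1·(2M1+M2)/6=13/6
t_q=11/4 → seg 1, τ=3/4; S=2+13/6·τ+5/4·τ²+-5/12·τ³=1063/256

  seg 0: a=1 b=-1/3 c=0 d=5/24
  seg 1: a=2 b=13/6 c=5/4 d=-5/12
S(11/4) = 1063/256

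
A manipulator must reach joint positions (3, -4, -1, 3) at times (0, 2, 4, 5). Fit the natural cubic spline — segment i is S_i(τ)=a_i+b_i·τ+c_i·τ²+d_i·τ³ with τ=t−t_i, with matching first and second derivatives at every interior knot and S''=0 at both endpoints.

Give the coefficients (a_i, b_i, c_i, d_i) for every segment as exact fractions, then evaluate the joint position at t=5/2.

Δ: Δ0=-7/2, Δ1=3/2, Δ2=4
row 1: diag=8, rhs=30; c'=1/4, d'=15/4
row 2: denom=6−2·1/4=11/2; d'=(15−2·15/4)/(11/2)=15/11
back: M2=15/11
back: M1=15/4−1/4·15/11=75/22
M: M0=0, M1=75/22, M2=15/11, M3=0
seg 0: a=3, c=M0/2=0, d=(M1−M0)/(6·2)=25/88, b=Δ0−h0·(2M0+M1)/6=-51/11
seg 1: a=-4, c=M1/2=75/44, d=(M2−M1)/(6·2)=-15/88, b=Δ1−h1·(2M1+M2)/6=-27/22
seg 2: a=-1, c=M2/2=15/22, d=(M3−M2)/(6·1)=-5/22, b=Δ2−h2·(2M2+M3)/6=39/11
t_q=5/2 → seg 1, τ=1/2; S=-4+-27/22·τ+75/44·τ²+-15/88·τ³=-2963/704

  seg 0: a=3 b=-51/11 c=0 d=25/88
  seg 1: a=-4 b=-27/22 c=75/44 d=-15/88
  seg 2: a=-1 b=39/11 c=15/22 d=-5/22
S(5/2) = -2963/704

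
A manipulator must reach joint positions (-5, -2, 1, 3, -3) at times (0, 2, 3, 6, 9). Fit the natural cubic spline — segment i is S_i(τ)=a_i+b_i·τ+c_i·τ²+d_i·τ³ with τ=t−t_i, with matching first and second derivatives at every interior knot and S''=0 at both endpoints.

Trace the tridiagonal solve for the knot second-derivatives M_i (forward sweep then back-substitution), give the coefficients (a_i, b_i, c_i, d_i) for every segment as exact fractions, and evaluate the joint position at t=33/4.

Δ: Δ0=3/2, Δ1=3, Δ2=2/3, Δ3=-2
row 1: diag=6, rhs=9; c'=1/6, d'=3/2
row 2: denom=8−1·1/6=47/6; d'=(-14−1·3/2)/(47/6)=-93/47
row 3: denom=12−3·18/47=510/47; d'=(-16−3·-93/47)/(510/47)=-473/510
back: M3=-473/510
back: M2=-93/47−18/47·-473/510=-138/85
back: M1=3/2−1/6·-138/85=301/170
M: M0=0, M1=301/170, M2=-138/85, M3=-473/510, M4=0
seg 0: a=-5, c=M0/2=0, d=(M1−M0)/(6·2)=301/2040, b=Δ0−h0·(2M0+M1)/6=232/255
seg 1: a=-2, c=M1/2=301/340, d=(M2−M1)/(6·1)=-577/1020, b=Δ1−h1·(2M1+M2)/6=1367/510
seg 2: a=1, c=M2/2=-69/85, d=(M3−M2)/(6·3)=71/1836, b=Δ2−h2·(2M2+M3)/6=2809/1020
seg 3: a=3, c=M3/2=-473/1020, d=(M4−M3)/(6·3)=473/9180, b=Δ3−h3·(2M3+M4)/6=-547/510
t_q=33/4 → seg 3, τ=9/4; S=3+-547/510·τ+-473/1020·τ²+473/9180·τ³=-5109/4352

  seg 0: a=-5 b=232/255 c=0 d=301/2040
  seg 1: a=-2 b=1367/510 c=301/340 d=-577/1020
  seg 2: a=1 b=2809/1020 c=-69/85 d=71/1836
  seg 3: a=3 b=-547/510 c=-473/1020 d=473/9180
S(33/4) = -5109/4352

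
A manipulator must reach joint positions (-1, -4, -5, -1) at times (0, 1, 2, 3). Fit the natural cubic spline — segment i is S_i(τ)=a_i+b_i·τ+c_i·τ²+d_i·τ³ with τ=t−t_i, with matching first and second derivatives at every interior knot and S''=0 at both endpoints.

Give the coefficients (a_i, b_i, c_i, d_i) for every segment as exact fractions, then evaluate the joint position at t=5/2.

Δ: Δ0=-3, Δ1=-1, Δ2=4
row 1: diag=4, rhs=12; c'=1/4, d'=3
row 2: denom=4−1·1/4=15/4; d'=(30−1·3)/(15/4)=36/5
back: M2=36/5
back: M1=3−1/4·36/5=6/5
M: M0=0, M1=6/5, M2=36/5, M3=0
seg 0: a=-1, c=M0/2=0, d=(M1−M0)/(6·1)=1/5, b=Δ0−h0·(2M0+M1)/6=-16/5
seg 1: a=-4, c=M1/2=3/5, d=(M2−M1)/(6·1)=1, b=Δ1−h1·(2M1+M2)/6=-13/5
seg 2: a=-5, c=M2/2=18/5, d=(M3−M2)/(6·1)=-6/5, b=Δ2−h2·(2M2+M3)/6=8/5
t_q=5/2 → seg 2, τ=1/2; S=-5+8/5·τ+18/5·τ²+-6/5·τ³=-69/20

  seg 0: a=-1 b=-16/5 c=0 d=1/5
  seg 1: a=-4 b=-13/5 c=3/5 d=1
  seg 2: a=-5 b=8/5 c=18/5 d=-6/5
S(5/2) = -69/20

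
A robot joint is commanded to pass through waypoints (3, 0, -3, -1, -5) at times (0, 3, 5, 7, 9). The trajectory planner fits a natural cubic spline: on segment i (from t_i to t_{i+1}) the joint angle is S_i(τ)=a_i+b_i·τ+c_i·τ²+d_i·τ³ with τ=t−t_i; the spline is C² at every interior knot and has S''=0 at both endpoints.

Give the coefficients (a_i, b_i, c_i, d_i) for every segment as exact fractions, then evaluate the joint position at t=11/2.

  seg 0: a=3 b=-161/284 c=0 d=-41/852
  seg 1: a=0 b=-265/142 c=-123/284 d=175/568
  seg 2: a=-3 b=7/71 c=201/142 d=-137/284
  seg 3: a=-1 b=-2/71 c=-105/71 d=35/142
S(11/2) = -6037/2272

Δ: Δ0=-1, Δ1=-3/2, Δ2=1, Δ3=-2
row 1: diag=10, rhs=-3; c'=1/5, d'=-3/10
row 2: denom=8−2·1/5=38/5; d'=(15−2·-3/10)/(38/5)=39/19
row 3: denom=8−2·5/19=142/19; d'=(-18−2·39/19)/(142/19)=-210/71
back: M3=-210/71
back: M2=39/19−5/19·-210/71=201/71
back: M1=-3/10−1/5·201/71=-123/142
M: M0=0, M1=-123/142, M2=201/71, M3=-210/71, M4=0
seg 0: a=3, c=M0/2=0, d=(M1−M0)/(6·3)=-41/852, b=Δ0−h0·(2M0+M1)/6=-161/284
seg 1: a=0, c=M1/2=-123/284, d=(M2−M1)/(6·2)=175/568, b=Δ1−h1·(2M1+M2)/6=-265/142
seg 2: a=-3, c=M2/2=201/142, d=(M3−M2)/(6·2)=-137/284, b=Δ2−h2·(2M2+M3)/6=7/71
seg 3: a=-1, c=M3/2=-105/71, d=(M4−M3)/(6·2)=35/142, b=Δ3−h3·(2M3+M4)/6=-2/71
t_q=11/2 → seg 2, τ=1/2; S=-3+7/71·τ+201/142·τ²+-137/284·τ³=-6037/2272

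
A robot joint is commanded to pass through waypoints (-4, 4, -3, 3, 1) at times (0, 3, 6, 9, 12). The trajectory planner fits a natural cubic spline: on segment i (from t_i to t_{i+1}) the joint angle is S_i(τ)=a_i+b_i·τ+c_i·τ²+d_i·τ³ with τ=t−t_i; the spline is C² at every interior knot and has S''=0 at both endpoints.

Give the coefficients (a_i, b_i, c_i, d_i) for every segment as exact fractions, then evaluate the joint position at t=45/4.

Δ: Δ0=8/3, Δ1=-7/3, Δ2=2, Δ3=-2/3
row 1: diag=12, rhs=-30; c'=1/4, d'=-5/2
row 2: denom=12−3·1/4=45/4; d'=(26−3·-5/2)/(45/4)=134/45
row 3: denom=12−3·4/15=56/5; d'=(-16−3·134/45)/(56/5)=-187/84
back: M3=-187/84
back: M2=134/45−4/15·-187/84=25/7
back: M1=-5/2−1/4·25/7=-95/28
M: M0=0, M1=-95/28, M2=25/7, M3=-187/84, M4=0
seg 0: a=-4, c=M0/2=0, d=(M1−M0)/(6·3)=-95/504, b=Δ0−h0·(2M0+M1)/6=733/168
seg 1: a=4, c=M1/2=-95/56, d=(M2−M1)/(6·3)=65/168, b=Δ1−h1·(2M1+M2)/6=-61/84
seg 2: a=-3, c=M2/2=25/14, d=(M3−M2)/(6·3)=-487/1512, b=Δ2−h2·(2M2+M3)/6=-11/24
seg 3: a=3, c=M3/2=-187/168, d=(M4−M3)/(6·3)=187/1512, b=Δ3−h3·(2M3+M4)/6=131/84
t_q=45/4 → seg 3, τ=9/4; S=3+131/84·τ+-187/168·τ²+187/1512·τ³=8181/3584

  seg 0: a=-4 b=733/168 c=0 d=-95/504
  seg 1: a=4 b=-61/84 c=-95/56 d=65/168
  seg 2: a=-3 b=-11/24 c=25/14 d=-487/1512
  seg 3: a=3 b=131/84 c=-187/168 d=187/1512
S(45/4) = 8181/3584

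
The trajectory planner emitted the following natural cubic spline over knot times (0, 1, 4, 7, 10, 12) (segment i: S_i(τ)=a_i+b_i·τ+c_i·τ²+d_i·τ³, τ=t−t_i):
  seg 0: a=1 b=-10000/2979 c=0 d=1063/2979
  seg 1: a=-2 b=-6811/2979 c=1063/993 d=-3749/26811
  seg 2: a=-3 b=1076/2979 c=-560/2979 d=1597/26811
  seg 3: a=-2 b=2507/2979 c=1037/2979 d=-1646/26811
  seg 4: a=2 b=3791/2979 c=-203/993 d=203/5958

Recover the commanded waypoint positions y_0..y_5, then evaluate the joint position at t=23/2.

y_0 = S_0(0) = a_0 = 1
y_1 = S_1(0) = a_1 = -2
y_2 = S_2(0) = a_2 = -3
y_3 = S_3(0) = a_3 = -2
y_4 = S_4(0) = a_4 = 2
y_5 = S_4(2) = 4
t_q=23/2 is in segment 4 (τ=3/2); S_4(τ)=56623/15888

y_0=1 y_1=-2 y_2=-3 y_3=-2 y_4=2 y_5=4
S(23/2) = 56623/15888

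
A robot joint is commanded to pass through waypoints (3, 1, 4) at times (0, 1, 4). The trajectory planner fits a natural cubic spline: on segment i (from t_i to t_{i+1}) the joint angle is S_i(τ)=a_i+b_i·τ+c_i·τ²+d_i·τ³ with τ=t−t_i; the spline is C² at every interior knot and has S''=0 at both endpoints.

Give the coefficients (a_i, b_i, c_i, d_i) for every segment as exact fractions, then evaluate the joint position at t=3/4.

  seg 0: a=3 b=-19/8 c=0 d=3/8
  seg 1: a=1 b=-5/4 c=9/8 d=-1/8
S(3/4) = 705/512

Δ: Δ0=-2, Δ1=1
row 1: diag=8, rhs=18; c'=3/8, d'=9/4
back: M1=9/4
M: M0=0, M1=9/4, M2=0
seg 0: a=3, c=M0/2=0, d=(M1−M0)/(6·1)=3/8, b=Δ0−h0·(2M0+M1)/6=-19/8
seg 1: a=1, c=M1/2=9/8, d=(M2−M1)/(6·3)=-1/8, b=Δ1−h1·(2M1+M2)/6=-5/4
t_q=3/4 → seg 0, τ=3/4; S=3+-19/8·τ+0·τ²+3/8·τ³=705/512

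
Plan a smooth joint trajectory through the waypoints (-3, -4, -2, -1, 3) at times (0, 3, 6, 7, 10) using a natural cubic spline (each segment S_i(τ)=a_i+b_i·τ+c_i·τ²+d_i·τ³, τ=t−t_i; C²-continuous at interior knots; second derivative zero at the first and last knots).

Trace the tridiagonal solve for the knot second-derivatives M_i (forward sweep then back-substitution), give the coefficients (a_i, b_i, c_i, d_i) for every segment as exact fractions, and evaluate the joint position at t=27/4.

  seg 0: a=-3 b=-11/19 c=0 d=14/513
  seg 1: a=-4 b=3/19 c=14/57 d=-13/513
  seg 2: a=-2 b=18/19 c=1/57 d=2/57
  seg 3: a=-1 b=62/57 c=7/57 d=-7/513
S(27/4) = -769/608

Δ: Δ0=-1/3, Δ1=2/3, Δ2=1, Δ3=4/3
row 1: diag=12, rhs=6; c'=1/4, d'=1/2
row 2: denom=8−3·1/4=29/4; d'=(2−3·1/2)/(29/4)=2/29
row 3: denom=8−1·4/29=228/29; d'=(2−1·2/29)/(228/29)=14/57
back: M3=14/57
back: M2=2/29−4/29·14/57=2/57
back: M1=1/2−1/4·2/57=28/57
M: M0=0, M1=28/57, M2=2/57, M3=14/57, M4=0
seg 0: a=-3, c=M0/2=0, d=(M1−M0)/(6·3)=14/513, b=Δ0−h0·(2M0+M1)/6=-11/19
seg 1: a=-4, c=M1/2=14/57, d=(M2−M1)/(6·3)=-13/513, b=Δ1−h1·(2M1+M2)/6=3/19
seg 2: a=-2, c=M2/2=1/57, d=(M3−M2)/(6·1)=2/57, b=Δ2−h2·(2M2+M3)/6=18/19
seg 3: a=-1, c=M3/2=7/57, d=(M4−M3)/(6·3)=-7/513, b=Δ3−h3·(2M3+M4)/6=62/57
t_q=27/4 → seg 2, τ=3/4; S=-2+18/19·τ+1/57·τ²+2/57·τ³=-769/608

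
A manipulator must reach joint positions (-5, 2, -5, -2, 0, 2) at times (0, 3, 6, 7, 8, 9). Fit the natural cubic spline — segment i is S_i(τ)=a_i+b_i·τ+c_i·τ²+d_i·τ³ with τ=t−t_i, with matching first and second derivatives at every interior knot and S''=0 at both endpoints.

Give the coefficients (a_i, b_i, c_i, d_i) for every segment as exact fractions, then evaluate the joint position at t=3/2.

  seg 0: a=-5 b=1771/419 c=0 d=-2380/11313
  seg 1: a=2 b=-609/419 c=-2380/1257 d=6034/11313
  seg 2: a=-5 b=665/419 c=1218/419 d=-626/419
  seg 3: a=-2 b=1223/419 c=-660/419 d=275/419
  seg 4: a=0 b=728/419 c=165/419 d=-55/419
S(3/2) = 264/419

Δ: Δ0=7/3, Δ1=-7/3, Δ2=3, Δ3=2, Δ4=2
row 1: diag=12, rhs=-28; c'=1/4, d'=-7/3
row 2: denom=8−3·1/4=29/4; d'=(32−3·-7/3)/(29/4)=156/29
row 3: denom=4−1·4/29=112/29; d'=(-6−1·156/29)/(112/29)=-165/56
row 4: denom=4−1·29/112=419/112; d'=(0−1·-165/56)/(419/112)=330/419
back: M4=330/419
back: M3=-165/56−29/112·330/419=-1320/419
back: M2=156/29−4/29·-1320/419=2436/419
back: M1=-7/3−1/4·2436/419=-4760/1257
M: M0=0, M1=-4760/1257, M2=2436/419, M3=-1320/419, M4=330/419, M5=0
seg 0: a=-5, c=M0/2=0, d=(M1−M0)/(6·3)=-2380/11313, b=Δ0−h0·(2M0+M1)/6=1771/419
seg 1: a=2, c=M1/2=-2380/1257, d=(M2−M1)/(6·3)=6034/11313, b=Δ1−h1·(2M1+M2)/6=-609/419
seg 2: a=-5, c=M2/2=1218/419, d=(M3−M2)/(6·1)=-626/419, b=Δ2−h2·(2M2+M3)/6=665/419
seg 3: a=-2, c=M3/2=-660/419, d=(M4−M3)/(6·1)=275/419, b=Δ3−h3·(2M3+M4)/6=1223/419
seg 4: a=0, c=M4/2=165/419, d=(M5−M4)/(6·1)=-55/419, b=Δ4−h4·(2M4+M5)/6=728/419
t_q=3/2 → seg 0, τ=3/2; S=-5+1771/419·τ+0·τ²+-2380/11313·τ³=264/419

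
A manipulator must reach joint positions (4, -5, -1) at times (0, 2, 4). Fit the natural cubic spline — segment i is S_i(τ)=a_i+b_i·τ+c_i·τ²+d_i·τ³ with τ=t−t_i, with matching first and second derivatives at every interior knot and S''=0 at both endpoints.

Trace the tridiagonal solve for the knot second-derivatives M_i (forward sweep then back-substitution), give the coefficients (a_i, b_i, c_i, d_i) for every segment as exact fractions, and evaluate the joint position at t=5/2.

Δ: Δ0=-9/2, Δ1=2
row 1: diag=8, rhs=39; c'=1/4, d'=39/8
back: M1=39/8
M: M0=0, M1=39/8, M2=0
seg 0: a=4, c=M0/2=0, d=(M1−M0)/(6·2)=13/32, b=Δ0−h0·(2M0+M1)/6=-49/8
seg 1: a=-5, c=M1/2=39/16, d=(M2−M1)/(6·2)=-13/32, b=Δ1−h1·(2M1+M2)/6=-5/4
t_q=5/2 → seg 1, τ=1/2; S=-5+-5/4·τ+39/16·τ²+-13/32·τ³=-1297/256

  seg 0: a=4 b=-49/8 c=0 d=13/32
  seg 1: a=-5 b=-5/4 c=39/16 d=-13/32
S(5/2) = -1297/256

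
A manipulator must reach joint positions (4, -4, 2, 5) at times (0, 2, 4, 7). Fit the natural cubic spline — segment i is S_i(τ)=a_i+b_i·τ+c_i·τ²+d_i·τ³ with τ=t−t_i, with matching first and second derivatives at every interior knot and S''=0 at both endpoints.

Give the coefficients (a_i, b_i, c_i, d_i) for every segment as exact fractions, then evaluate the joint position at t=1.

  seg 0: a=4 b=-113/19 c=0 d=37/76
  seg 1: a=-4 b=-2/19 c=111/38 d=-13/19
  seg 2: a=2 b=64/19 c=-45/38 d=5/38
S(1) = -111/76

Δ: Δ0=-4, Δ1=3, Δ2=1
row 1: diag=8, rhs=42; c'=1/4, d'=21/4
row 2: denom=10−2·1/4=19/2; d'=(-12−2·21/4)/(19/2)=-45/19
back: M2=-45/19
back: M1=21/4−1/4·-45/19=111/19
M: M0=0, M1=111/19, M2=-45/19, M3=0
seg 0: a=4, c=M0/2=0, d=(M1−M0)/(6·2)=37/76, b=Δ0−h0·(2M0+M1)/6=-113/19
seg 1: a=-4, c=M1/2=111/38, d=(M2−M1)/(6·2)=-13/19, b=Δ1−h1·(2M1+M2)/6=-2/19
seg 2: a=2, c=M2/2=-45/38, d=(M3−M2)/(6·3)=5/38, b=Δ2−h2·(2M2+M3)/6=64/19
t_q=1 → seg 0, τ=1; S=4+-113/19·τ+0·τ²+37/76·τ³=-111/76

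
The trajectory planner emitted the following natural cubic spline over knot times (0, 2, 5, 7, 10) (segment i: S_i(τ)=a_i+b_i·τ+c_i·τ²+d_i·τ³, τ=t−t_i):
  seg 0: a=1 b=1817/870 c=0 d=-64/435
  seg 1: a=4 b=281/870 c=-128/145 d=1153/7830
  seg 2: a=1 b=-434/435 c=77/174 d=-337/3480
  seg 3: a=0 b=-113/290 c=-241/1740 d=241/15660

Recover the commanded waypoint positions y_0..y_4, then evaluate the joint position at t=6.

y_0 = S_0(0) = a_0 = 1
y_1 = S_1(0) = a_1 = 4
y_2 = S_2(0) = a_2 = 1
y_3 = S_3(0) = a_3 = 0
y_4 = S_3(3) = -2
t_q=6 is in segment 2 (τ=1); S_2(τ)=1211/3480

y_0=1 y_1=4 y_2=1 y_3=0 y_4=-2
S(6) = 1211/3480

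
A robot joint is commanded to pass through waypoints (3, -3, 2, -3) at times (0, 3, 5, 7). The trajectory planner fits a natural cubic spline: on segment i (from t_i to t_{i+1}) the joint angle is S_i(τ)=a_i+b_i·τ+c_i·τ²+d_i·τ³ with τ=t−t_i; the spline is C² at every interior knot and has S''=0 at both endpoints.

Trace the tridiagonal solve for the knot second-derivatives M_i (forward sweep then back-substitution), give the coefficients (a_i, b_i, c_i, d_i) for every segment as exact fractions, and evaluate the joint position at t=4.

Δ: Δ0=-2, Δ1=5/2, Δ2=-5/2
row 1: diag=10, rhs=27; c'=1/5, d'=27/10
row 2: denom=8−2·1/5=38/5; d'=(-30−2·27/10)/(38/5)=-177/38
back: M2=-177/38
back: M1=27/10−1/5·-177/38=69/19
M: M0=0, M1=69/19, M2=-177/38, M3=0
seg 0: a=3, c=M0/2=0, d=(M1−M0)/(6·3)=23/114, b=Δ0−h0·(2M0+M1)/6=-145/38
seg 1: a=-3, c=M1/2=69/38, d=(M2−M1)/(6·2)=-105/152, b=Δ1−h1·(2M1+M2)/6=31/19
seg 2: a=2, c=M2/2=-177/76, d=(M3−M2)/(6·2)=59/152, b=Δ2−h2·(2M2+M3)/6=23/38
t_q=4 → seg 1, τ=1; S=-3+31/19·τ+69/38·τ²+-105/152·τ³=-37/152

  seg 0: a=3 b=-145/38 c=0 d=23/114
  seg 1: a=-3 b=31/19 c=69/38 d=-105/152
  seg 2: a=2 b=23/38 c=-177/76 d=59/152
S(4) = -37/152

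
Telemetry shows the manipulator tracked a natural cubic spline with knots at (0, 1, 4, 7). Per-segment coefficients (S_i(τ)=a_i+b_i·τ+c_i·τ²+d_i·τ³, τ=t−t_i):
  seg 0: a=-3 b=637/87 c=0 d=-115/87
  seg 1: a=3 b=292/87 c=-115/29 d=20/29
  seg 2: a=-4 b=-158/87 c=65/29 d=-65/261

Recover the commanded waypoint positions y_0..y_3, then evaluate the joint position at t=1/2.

y_0 = S_0(0) = a_0 = -3
y_1 = S_1(0) = a_1 = 3
y_2 = S_2(0) = a_2 = -4
y_3 = S_2(3) = 4
t_q=1/2 is in segment 0 (τ=1/2); S_0(τ)=115/232

y_0=-3 y_1=3 y_2=-4 y_3=4
S(1/2) = 115/232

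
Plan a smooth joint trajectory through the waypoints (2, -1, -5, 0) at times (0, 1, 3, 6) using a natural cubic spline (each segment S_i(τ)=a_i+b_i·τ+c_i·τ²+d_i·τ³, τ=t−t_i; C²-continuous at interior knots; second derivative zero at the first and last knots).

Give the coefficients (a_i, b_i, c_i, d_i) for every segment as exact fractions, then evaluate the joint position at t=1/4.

Δ: Δ0=-3, Δ1=-2, Δ2=5/3
row 1: diag=6, rhs=6; c'=1/3, d'=1
row 2: denom=10−2·1/3=28/3; d'=(22−2·1)/(28/3)=15/7
back: M2=15/7
back: M1=1−1/3·15/7=2/7
M: M0=0, M1=2/7, M2=15/7, M3=0
seg 0: a=2, c=M0/2=0, d=(M1−M0)/(6·1)=1/21, b=Δ0−h0·(2M0+M1)/6=-64/21
seg 1: a=-1, c=M1/2=1/7, d=(M2−M1)/(6·2)=13/84, b=Δ1−h1·(2M1+M2)/6=-61/21
seg 2: a=-5, c=M2/2=15/14, d=(M3−M2)/(6·3)=-5/42, b=Δ2−h2·(2M2+M3)/6=-10/21
t_q=1/4 → seg 0, τ=1/4; S=2+-64/21·τ+0·τ²+1/21·τ³=555/448

  seg 0: a=2 b=-64/21 c=0 d=1/21
  seg 1: a=-1 b=-61/21 c=1/7 d=13/84
  seg 2: a=-5 b=-10/21 c=15/14 d=-5/42
S(1/4) = 555/448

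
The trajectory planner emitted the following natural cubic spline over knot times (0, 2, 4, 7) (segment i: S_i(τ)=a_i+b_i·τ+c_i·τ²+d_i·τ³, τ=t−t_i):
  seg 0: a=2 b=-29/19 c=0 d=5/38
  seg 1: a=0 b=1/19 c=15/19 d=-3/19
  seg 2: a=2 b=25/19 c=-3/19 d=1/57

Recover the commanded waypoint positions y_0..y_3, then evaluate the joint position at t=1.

y_0=2 y_1=0 y_2=2 y_3=5
S(1) = 23/38

y_0 = S_0(0) = a_0 = 2
y_1 = S_1(0) = a_1 = 0
y_2 = S_2(0) = a_2 = 2
y_3 = S_2(3) = 5
t_q=1 is in segment 0 (τ=1); S_0(τ)=23/38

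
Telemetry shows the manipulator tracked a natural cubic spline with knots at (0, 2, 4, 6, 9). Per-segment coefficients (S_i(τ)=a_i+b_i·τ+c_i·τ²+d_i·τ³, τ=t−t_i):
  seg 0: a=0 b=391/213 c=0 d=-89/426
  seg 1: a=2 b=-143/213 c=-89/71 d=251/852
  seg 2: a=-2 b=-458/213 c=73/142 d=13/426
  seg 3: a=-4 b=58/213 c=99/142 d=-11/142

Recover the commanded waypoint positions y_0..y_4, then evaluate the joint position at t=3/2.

y_0=0 y_1=2 y_2=-2 y_3=-4 y_4=1
S(3/2) = 2327/1136

y_0 = S_0(0) = a_0 = 0
y_1 = S_1(0) = a_1 = 2
y_2 = S_2(0) = a_2 = -2
y_3 = S_3(0) = a_3 = -4
y_4 = S_3(3) = 1
t_q=3/2 is in segment 0 (τ=3/2); S_0(τ)=2327/1136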